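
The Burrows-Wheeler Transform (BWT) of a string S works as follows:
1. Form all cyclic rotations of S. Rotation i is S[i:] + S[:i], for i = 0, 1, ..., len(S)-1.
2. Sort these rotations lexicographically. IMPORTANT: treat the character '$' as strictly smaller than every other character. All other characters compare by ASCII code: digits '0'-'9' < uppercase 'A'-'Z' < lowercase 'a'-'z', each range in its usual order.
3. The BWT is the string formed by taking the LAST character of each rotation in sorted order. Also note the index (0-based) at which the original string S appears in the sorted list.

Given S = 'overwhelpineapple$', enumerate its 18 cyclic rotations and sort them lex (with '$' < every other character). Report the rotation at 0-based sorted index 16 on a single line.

Answer: verwhelpineapple$o

Derivation:
All 18 rotations (rotation i = S[i:]+S[:i]):
  rot[0] = overwhelpineapple$
  rot[1] = verwhelpineapple$o
  rot[2] = erwhelpineapple$ov
  rot[3] = rwhelpineapple$ove
  rot[4] = whelpineapple$over
  rot[5] = helpineapple$overw
  rot[6] = elpineapple$overwh
  rot[7] = lpineapple$overwhe
  rot[8] = pineapple$overwhel
  rot[9] = ineapple$overwhelp
  rot[10] = neapple$overwhelpi
  rot[11] = eapple$overwhelpin
  rot[12] = apple$overwhelpine
  rot[13] = pple$overwhelpinea
  rot[14] = ple$overwhelpineap
  rot[15] = le$overwhelpineapp
  rot[16] = e$overwhelpineappl
  rot[17] = $overwhelpineapple
Sorted (with $ < everything):
  sorted[0] = $overwhelpineapple
  sorted[1] = apple$overwhelpine
  sorted[2] = e$overwhelpineappl
  sorted[3] = eapple$overwhelpin
  sorted[4] = elpineapple$overwh
  sorted[5] = erwhelpineapple$ov
  sorted[6] = helpineapple$overw
  sorted[7] = ineapple$overwhelp
  sorted[8] = le$overwhelpineapp
  sorted[9] = lpineapple$overwhe
  sorted[10] = neapple$overwhelpi
  sorted[11] = overwhelpineapple$
  sorted[12] = pineapple$overwhel
  sorted[13] = ple$overwhelpineap
  sorted[14] = pple$overwhelpinea
  sorted[15] = rwhelpineapple$ove
  sorted[16] = verwhelpineapple$o
  sorted[17] = whelpineapple$over
sorted[16] = verwhelpineapple$o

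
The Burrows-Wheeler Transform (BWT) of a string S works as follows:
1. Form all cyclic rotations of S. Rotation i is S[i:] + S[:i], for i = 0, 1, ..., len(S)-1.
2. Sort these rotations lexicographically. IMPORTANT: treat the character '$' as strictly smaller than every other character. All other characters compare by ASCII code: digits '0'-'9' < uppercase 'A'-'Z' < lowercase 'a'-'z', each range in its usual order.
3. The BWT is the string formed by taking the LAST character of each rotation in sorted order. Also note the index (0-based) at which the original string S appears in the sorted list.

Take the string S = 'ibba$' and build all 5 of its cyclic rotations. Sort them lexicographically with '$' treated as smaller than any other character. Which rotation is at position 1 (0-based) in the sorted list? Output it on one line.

Answer: a$ibb

Derivation:
All 5 rotations (rotation i = S[i:]+S[:i]):
  rot[0] = ibba$
  rot[1] = bba$i
  rot[2] = ba$ib
  rot[3] = a$ibb
  rot[4] = $ibba
Sorted (with $ < everything):
  sorted[0] = $ibba
  sorted[1] = a$ibb
  sorted[2] = ba$ib
  sorted[3] = bba$i
  sorted[4] = ibba$
sorted[1] = a$ibb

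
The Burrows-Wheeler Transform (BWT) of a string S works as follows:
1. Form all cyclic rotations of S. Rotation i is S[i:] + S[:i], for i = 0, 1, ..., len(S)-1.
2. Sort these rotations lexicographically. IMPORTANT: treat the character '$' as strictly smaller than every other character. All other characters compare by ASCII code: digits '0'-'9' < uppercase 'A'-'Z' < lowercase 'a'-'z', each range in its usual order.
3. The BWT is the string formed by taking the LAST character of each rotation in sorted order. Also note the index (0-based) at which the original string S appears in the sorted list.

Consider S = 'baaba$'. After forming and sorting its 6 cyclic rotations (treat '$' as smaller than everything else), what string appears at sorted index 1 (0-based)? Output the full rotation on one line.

Answer: a$baab

Derivation:
All 6 rotations (rotation i = S[i:]+S[:i]):
  rot[0] = baaba$
  rot[1] = aaba$b
  rot[2] = aba$ba
  rot[3] = ba$baa
  rot[4] = a$baab
  rot[5] = $baaba
Sorted (with $ < everything):
  sorted[0] = $baaba
  sorted[1] = a$baab
  sorted[2] = aaba$b
  sorted[3] = aba$ba
  sorted[4] = ba$baa
  sorted[5] = baaba$
sorted[1] = a$baab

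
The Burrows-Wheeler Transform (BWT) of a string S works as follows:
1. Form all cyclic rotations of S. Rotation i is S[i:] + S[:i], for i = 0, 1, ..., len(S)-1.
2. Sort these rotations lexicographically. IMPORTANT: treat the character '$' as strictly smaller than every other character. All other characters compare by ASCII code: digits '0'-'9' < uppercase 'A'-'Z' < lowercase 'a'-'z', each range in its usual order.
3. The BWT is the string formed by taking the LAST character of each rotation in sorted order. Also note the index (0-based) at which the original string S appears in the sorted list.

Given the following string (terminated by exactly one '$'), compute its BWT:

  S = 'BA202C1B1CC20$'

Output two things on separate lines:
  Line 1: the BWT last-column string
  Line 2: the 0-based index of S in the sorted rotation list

All 14 rotations (rotation i = S[i:]+S[:i]):
  rot[0] = BA202C1B1CC20$
  rot[1] = A202C1B1CC20$B
  rot[2] = 202C1B1CC20$BA
  rot[3] = 02C1B1CC20$BA2
  rot[4] = 2C1B1CC20$BA20
  rot[5] = C1B1CC20$BA202
  rot[6] = 1B1CC20$BA202C
  rot[7] = B1CC20$BA202C1
  rot[8] = 1CC20$BA202C1B
  rot[9] = CC20$BA202C1B1
  rot[10] = C20$BA202C1B1C
  rot[11] = 20$BA202C1B1CC
  rot[12] = 0$BA202C1B1CC2
  rot[13] = $BA202C1B1CC20
Sorted (with $ < everything):
  sorted[0] = $BA202C1B1CC20  (last char: '0')
  sorted[1] = 0$BA202C1B1CC2  (last char: '2')
  sorted[2] = 02C1B1CC20$BA2  (last char: '2')
  sorted[3] = 1B1CC20$BA202C  (last char: 'C')
  sorted[4] = 1CC20$BA202C1B  (last char: 'B')
  sorted[5] = 20$BA202C1B1CC  (last char: 'C')
  sorted[6] = 202C1B1CC20$BA  (last char: 'A')
  sorted[7] = 2C1B1CC20$BA20  (last char: '0')
  sorted[8] = A202C1B1CC20$B  (last char: 'B')
  sorted[9] = B1CC20$BA202C1  (last char: '1')
  sorted[10] = BA202C1B1CC20$  (last char: '$')
  sorted[11] = C1B1CC20$BA202  (last char: '2')
  sorted[12] = C20$BA202C1B1C  (last char: 'C')
  sorted[13] = CC20$BA202C1B1  (last char: '1')
Last column: 022CBCA0B1$2C1
Original string S is at sorted index 10

Answer: 022CBCA0B1$2C1
10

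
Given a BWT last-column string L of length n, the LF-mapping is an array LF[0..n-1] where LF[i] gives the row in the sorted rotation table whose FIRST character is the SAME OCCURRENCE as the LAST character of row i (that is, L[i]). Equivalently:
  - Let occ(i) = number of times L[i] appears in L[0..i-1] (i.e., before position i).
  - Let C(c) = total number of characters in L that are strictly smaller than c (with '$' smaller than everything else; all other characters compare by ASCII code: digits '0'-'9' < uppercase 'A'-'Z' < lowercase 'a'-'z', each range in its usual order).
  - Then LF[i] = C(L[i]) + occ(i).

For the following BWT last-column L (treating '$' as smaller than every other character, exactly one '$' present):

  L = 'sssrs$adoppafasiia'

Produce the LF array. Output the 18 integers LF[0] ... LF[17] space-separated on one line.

Char counts: '$':1, 'a':4, 'd':1, 'f':1, 'i':2, 'o':1, 'p':2, 'r':1, 's':5
C (first-col start): C('$')=0, C('a')=1, C('d')=5, C('f')=6, C('i')=7, C('o')=9, C('p')=10, C('r')=12, C('s')=13
L[0]='s': occ=0, LF[0]=C('s')+0=13+0=13
L[1]='s': occ=1, LF[1]=C('s')+1=13+1=14
L[2]='s': occ=2, LF[2]=C('s')+2=13+2=15
L[3]='r': occ=0, LF[3]=C('r')+0=12+0=12
L[4]='s': occ=3, LF[4]=C('s')+3=13+3=16
L[5]='$': occ=0, LF[5]=C('$')+0=0+0=0
L[6]='a': occ=0, LF[6]=C('a')+0=1+0=1
L[7]='d': occ=0, LF[7]=C('d')+0=5+0=5
L[8]='o': occ=0, LF[8]=C('o')+0=9+0=9
L[9]='p': occ=0, LF[9]=C('p')+0=10+0=10
L[10]='p': occ=1, LF[10]=C('p')+1=10+1=11
L[11]='a': occ=1, LF[11]=C('a')+1=1+1=2
L[12]='f': occ=0, LF[12]=C('f')+0=6+0=6
L[13]='a': occ=2, LF[13]=C('a')+2=1+2=3
L[14]='s': occ=4, LF[14]=C('s')+4=13+4=17
L[15]='i': occ=0, LF[15]=C('i')+0=7+0=7
L[16]='i': occ=1, LF[16]=C('i')+1=7+1=8
L[17]='a': occ=3, LF[17]=C('a')+3=1+3=4

Answer: 13 14 15 12 16 0 1 5 9 10 11 2 6 3 17 7 8 4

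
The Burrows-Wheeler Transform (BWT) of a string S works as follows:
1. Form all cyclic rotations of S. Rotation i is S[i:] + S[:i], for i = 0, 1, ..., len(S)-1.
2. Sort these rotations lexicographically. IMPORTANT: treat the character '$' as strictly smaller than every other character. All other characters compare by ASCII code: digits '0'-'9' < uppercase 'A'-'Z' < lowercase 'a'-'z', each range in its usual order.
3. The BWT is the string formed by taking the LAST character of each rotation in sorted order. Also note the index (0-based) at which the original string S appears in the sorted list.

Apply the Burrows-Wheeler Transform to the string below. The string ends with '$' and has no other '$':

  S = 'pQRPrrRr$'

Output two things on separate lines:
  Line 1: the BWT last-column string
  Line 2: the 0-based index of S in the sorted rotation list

All 9 rotations (rotation i = S[i:]+S[:i]):
  rot[0] = pQRPrrRr$
  rot[1] = QRPrrRr$p
  rot[2] = RPrrRr$pQ
  rot[3] = PrrRr$pQR
  rot[4] = rrRr$pQRP
  rot[5] = rRr$pQRPr
  rot[6] = Rr$pQRPrr
  rot[7] = r$pQRPrrR
  rot[8] = $pQRPrrRr
Sorted (with $ < everything):
  sorted[0] = $pQRPrrRr  (last char: 'r')
  sorted[1] = PrrRr$pQR  (last char: 'R')
  sorted[2] = QRPrrRr$p  (last char: 'p')
  sorted[3] = RPrrRr$pQ  (last char: 'Q')
  sorted[4] = Rr$pQRPrr  (last char: 'r')
  sorted[5] = pQRPrrRr$  (last char: '$')
  sorted[6] = r$pQRPrrR  (last char: 'R')
  sorted[7] = rRr$pQRPr  (last char: 'r')
  sorted[8] = rrRr$pQRP  (last char: 'P')
Last column: rRpQr$RrP
Original string S is at sorted index 5

Answer: rRpQr$RrP
5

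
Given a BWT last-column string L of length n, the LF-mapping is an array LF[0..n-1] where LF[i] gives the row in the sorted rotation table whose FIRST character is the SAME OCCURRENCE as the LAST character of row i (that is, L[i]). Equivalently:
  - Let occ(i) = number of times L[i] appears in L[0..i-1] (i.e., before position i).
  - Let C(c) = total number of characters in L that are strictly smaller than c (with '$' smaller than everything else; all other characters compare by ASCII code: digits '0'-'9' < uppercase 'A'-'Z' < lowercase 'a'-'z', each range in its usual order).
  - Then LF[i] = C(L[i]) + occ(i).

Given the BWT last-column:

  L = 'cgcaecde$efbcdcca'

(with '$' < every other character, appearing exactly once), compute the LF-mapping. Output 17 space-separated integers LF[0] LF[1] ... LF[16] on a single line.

Char counts: '$':1, 'a':2, 'b':1, 'c':6, 'd':2, 'e':3, 'f':1, 'g':1
C (first-col start): C('$')=0, C('a')=1, C('b')=3, C('c')=4, C('d')=10, C('e')=12, C('f')=15, C('g')=16
L[0]='c': occ=0, LF[0]=C('c')+0=4+0=4
L[1]='g': occ=0, LF[1]=C('g')+0=16+0=16
L[2]='c': occ=1, LF[2]=C('c')+1=4+1=5
L[3]='a': occ=0, LF[3]=C('a')+0=1+0=1
L[4]='e': occ=0, LF[4]=C('e')+0=12+0=12
L[5]='c': occ=2, LF[5]=C('c')+2=4+2=6
L[6]='d': occ=0, LF[6]=C('d')+0=10+0=10
L[7]='e': occ=1, LF[7]=C('e')+1=12+1=13
L[8]='$': occ=0, LF[8]=C('$')+0=0+0=0
L[9]='e': occ=2, LF[9]=C('e')+2=12+2=14
L[10]='f': occ=0, LF[10]=C('f')+0=15+0=15
L[11]='b': occ=0, LF[11]=C('b')+0=3+0=3
L[12]='c': occ=3, LF[12]=C('c')+3=4+3=7
L[13]='d': occ=1, LF[13]=C('d')+1=10+1=11
L[14]='c': occ=4, LF[14]=C('c')+4=4+4=8
L[15]='c': occ=5, LF[15]=C('c')+5=4+5=9
L[16]='a': occ=1, LF[16]=C('a')+1=1+1=2

Answer: 4 16 5 1 12 6 10 13 0 14 15 3 7 11 8 9 2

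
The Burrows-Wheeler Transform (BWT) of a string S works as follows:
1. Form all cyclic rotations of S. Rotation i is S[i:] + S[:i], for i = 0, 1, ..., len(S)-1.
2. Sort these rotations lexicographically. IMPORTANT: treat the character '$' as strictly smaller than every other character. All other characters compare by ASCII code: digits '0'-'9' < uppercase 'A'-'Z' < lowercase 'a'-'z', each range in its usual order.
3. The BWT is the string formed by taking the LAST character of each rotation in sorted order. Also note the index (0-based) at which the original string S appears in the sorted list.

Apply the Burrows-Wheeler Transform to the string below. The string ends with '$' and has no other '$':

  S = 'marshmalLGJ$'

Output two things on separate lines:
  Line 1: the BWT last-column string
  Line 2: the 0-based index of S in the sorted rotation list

Answer: JLGlmmsah$ar
9

Derivation:
All 12 rotations (rotation i = S[i:]+S[:i]):
  rot[0] = marshmalLGJ$
  rot[1] = arshmalLGJ$m
  rot[2] = rshmalLGJ$ma
  rot[3] = shmalLGJ$mar
  rot[4] = hmalLGJ$mars
  rot[5] = malLGJ$marsh
  rot[6] = alLGJ$marshm
  rot[7] = lLGJ$marshma
  rot[8] = LGJ$marshmal
  rot[9] = GJ$marshmalL
  rot[10] = J$marshmalLG
  rot[11] = $marshmalLGJ
Sorted (with $ < everything):
  sorted[0] = $marshmalLGJ  (last char: 'J')
  sorted[1] = GJ$marshmalL  (last char: 'L')
  sorted[2] = J$marshmalLG  (last char: 'G')
  sorted[3] = LGJ$marshmal  (last char: 'l')
  sorted[4] = alLGJ$marshm  (last char: 'm')
  sorted[5] = arshmalLGJ$m  (last char: 'm')
  sorted[6] = hmalLGJ$mars  (last char: 's')
  sorted[7] = lLGJ$marshma  (last char: 'a')
  sorted[8] = malLGJ$marsh  (last char: 'h')
  sorted[9] = marshmalLGJ$  (last char: '$')
  sorted[10] = rshmalLGJ$ma  (last char: 'a')
  sorted[11] = shmalLGJ$mar  (last char: 'r')
Last column: JLGlmmsah$ar
Original string S is at sorted index 9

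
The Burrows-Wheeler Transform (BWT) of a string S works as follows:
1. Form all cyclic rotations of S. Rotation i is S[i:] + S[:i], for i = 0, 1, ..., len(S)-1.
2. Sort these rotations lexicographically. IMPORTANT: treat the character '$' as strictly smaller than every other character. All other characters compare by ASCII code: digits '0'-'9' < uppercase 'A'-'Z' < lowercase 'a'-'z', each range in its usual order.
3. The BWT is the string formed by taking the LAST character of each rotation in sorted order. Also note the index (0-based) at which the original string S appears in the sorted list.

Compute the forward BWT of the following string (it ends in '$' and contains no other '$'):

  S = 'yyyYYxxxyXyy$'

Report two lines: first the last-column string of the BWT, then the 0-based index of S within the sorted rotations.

Answer: yyyYYxxyxyXy$
12

Derivation:
All 13 rotations (rotation i = S[i:]+S[:i]):
  rot[0] = yyyYYxxxyXyy$
  rot[1] = yyYYxxxyXyy$y
  rot[2] = yYYxxxyXyy$yy
  rot[3] = YYxxxyXyy$yyy
  rot[4] = YxxxyXyy$yyyY
  rot[5] = xxxyXyy$yyyYY
  rot[6] = xxyXyy$yyyYYx
  rot[7] = xyXyy$yyyYYxx
  rot[8] = yXyy$yyyYYxxx
  rot[9] = Xyy$yyyYYxxxy
  rot[10] = yy$yyyYYxxxyX
  rot[11] = y$yyyYYxxxyXy
  rot[12] = $yyyYYxxxyXyy
Sorted (with $ < everything):
  sorted[0] = $yyyYYxxxyXyy  (last char: 'y')
  sorted[1] = Xyy$yyyYYxxxy  (last char: 'y')
  sorted[2] = YYxxxyXyy$yyy  (last char: 'y')
  sorted[3] = YxxxyXyy$yyyY  (last char: 'Y')
  sorted[4] = xxxyXyy$yyyYY  (last char: 'Y')
  sorted[5] = xxyXyy$yyyYYx  (last char: 'x')
  sorted[6] = xyXyy$yyyYYxx  (last char: 'x')
  sorted[7] = y$yyyYYxxxyXy  (last char: 'y')
  sorted[8] = yXyy$yyyYYxxx  (last char: 'x')
  sorted[9] = yYYxxxyXyy$yy  (last char: 'y')
  sorted[10] = yy$yyyYYxxxyX  (last char: 'X')
  sorted[11] = yyYYxxxyXyy$y  (last char: 'y')
  sorted[12] = yyyYYxxxyXyy$  (last char: '$')
Last column: yyyYYxxyxyXy$
Original string S is at sorted index 12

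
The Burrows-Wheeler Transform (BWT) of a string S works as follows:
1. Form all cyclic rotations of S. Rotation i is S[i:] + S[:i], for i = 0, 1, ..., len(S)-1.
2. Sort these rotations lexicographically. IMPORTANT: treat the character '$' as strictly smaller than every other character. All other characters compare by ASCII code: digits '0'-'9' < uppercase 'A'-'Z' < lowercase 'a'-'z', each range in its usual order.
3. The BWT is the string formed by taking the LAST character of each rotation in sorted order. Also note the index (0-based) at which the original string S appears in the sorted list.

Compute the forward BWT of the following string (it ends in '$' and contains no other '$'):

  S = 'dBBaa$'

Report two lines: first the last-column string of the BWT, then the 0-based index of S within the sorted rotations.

Answer: adBaB$
5

Derivation:
All 6 rotations (rotation i = S[i:]+S[:i]):
  rot[0] = dBBaa$
  rot[1] = BBaa$d
  rot[2] = Baa$dB
  rot[3] = aa$dBB
  rot[4] = a$dBBa
  rot[5] = $dBBaa
Sorted (with $ < everything):
  sorted[0] = $dBBaa  (last char: 'a')
  sorted[1] = BBaa$d  (last char: 'd')
  sorted[2] = Baa$dB  (last char: 'B')
  sorted[3] = a$dBBa  (last char: 'a')
  sorted[4] = aa$dBB  (last char: 'B')
  sorted[5] = dBBaa$  (last char: '$')
Last column: adBaB$
Original string S is at sorted index 5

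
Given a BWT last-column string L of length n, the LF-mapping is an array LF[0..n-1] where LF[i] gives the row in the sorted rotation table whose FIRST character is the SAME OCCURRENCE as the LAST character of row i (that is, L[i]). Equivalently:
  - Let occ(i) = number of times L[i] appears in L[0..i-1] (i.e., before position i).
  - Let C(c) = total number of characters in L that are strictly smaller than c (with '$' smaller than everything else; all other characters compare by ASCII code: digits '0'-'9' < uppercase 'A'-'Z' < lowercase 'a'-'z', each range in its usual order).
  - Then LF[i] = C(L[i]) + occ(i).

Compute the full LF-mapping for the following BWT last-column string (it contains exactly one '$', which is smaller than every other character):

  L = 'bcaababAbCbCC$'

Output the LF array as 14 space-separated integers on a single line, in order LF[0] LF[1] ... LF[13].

Char counts: '$':1, 'A':1, 'C':3, 'a':3, 'b':5, 'c':1
C (first-col start): C('$')=0, C('A')=1, C('C')=2, C('a')=5, C('b')=8, C('c')=13
L[0]='b': occ=0, LF[0]=C('b')+0=8+0=8
L[1]='c': occ=0, LF[1]=C('c')+0=13+0=13
L[2]='a': occ=0, LF[2]=C('a')+0=5+0=5
L[3]='a': occ=1, LF[3]=C('a')+1=5+1=6
L[4]='b': occ=1, LF[4]=C('b')+1=8+1=9
L[5]='a': occ=2, LF[5]=C('a')+2=5+2=7
L[6]='b': occ=2, LF[6]=C('b')+2=8+2=10
L[7]='A': occ=0, LF[7]=C('A')+0=1+0=1
L[8]='b': occ=3, LF[8]=C('b')+3=8+3=11
L[9]='C': occ=0, LF[9]=C('C')+0=2+0=2
L[10]='b': occ=4, LF[10]=C('b')+4=8+4=12
L[11]='C': occ=1, LF[11]=C('C')+1=2+1=3
L[12]='C': occ=2, LF[12]=C('C')+2=2+2=4
L[13]='$': occ=0, LF[13]=C('$')+0=0+0=0

Answer: 8 13 5 6 9 7 10 1 11 2 12 3 4 0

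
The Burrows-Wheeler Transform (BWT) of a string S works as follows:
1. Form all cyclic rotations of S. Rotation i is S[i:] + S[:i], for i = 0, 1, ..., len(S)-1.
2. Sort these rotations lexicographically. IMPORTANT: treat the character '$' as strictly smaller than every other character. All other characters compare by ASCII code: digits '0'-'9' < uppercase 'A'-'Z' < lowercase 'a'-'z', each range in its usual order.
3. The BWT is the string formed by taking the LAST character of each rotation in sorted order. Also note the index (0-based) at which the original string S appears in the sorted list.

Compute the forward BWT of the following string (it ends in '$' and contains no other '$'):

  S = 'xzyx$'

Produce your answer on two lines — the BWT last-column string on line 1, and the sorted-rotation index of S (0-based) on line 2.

All 5 rotations (rotation i = S[i:]+S[:i]):
  rot[0] = xzyx$
  rot[1] = zyx$x
  rot[2] = yx$xz
  rot[3] = x$xzy
  rot[4] = $xzyx
Sorted (with $ < everything):
  sorted[0] = $xzyx  (last char: 'x')
  sorted[1] = x$xzy  (last char: 'y')
  sorted[2] = xzyx$  (last char: '$')
  sorted[3] = yx$xz  (last char: 'z')
  sorted[4] = zyx$x  (last char: 'x')
Last column: xy$zx
Original string S is at sorted index 2

Answer: xy$zx
2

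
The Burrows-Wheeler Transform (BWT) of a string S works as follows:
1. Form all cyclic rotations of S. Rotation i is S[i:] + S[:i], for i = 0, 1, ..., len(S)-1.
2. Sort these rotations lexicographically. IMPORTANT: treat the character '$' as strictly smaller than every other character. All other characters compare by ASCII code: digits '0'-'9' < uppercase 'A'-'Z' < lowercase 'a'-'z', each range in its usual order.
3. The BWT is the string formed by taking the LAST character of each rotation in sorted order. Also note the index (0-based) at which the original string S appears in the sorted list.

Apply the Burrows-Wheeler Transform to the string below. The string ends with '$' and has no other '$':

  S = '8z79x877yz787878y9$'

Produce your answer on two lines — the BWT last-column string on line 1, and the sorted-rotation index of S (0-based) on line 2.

Answer: 98z88z7x777$y7987y8
11

Derivation:
All 19 rotations (rotation i = S[i:]+S[:i]):
  rot[0] = 8z79x877yz787878y9$
  rot[1] = z79x877yz787878y9$8
  rot[2] = 79x877yz787878y9$8z
  rot[3] = 9x877yz787878y9$8z7
  rot[4] = x877yz787878y9$8z79
  rot[5] = 877yz787878y9$8z79x
  rot[6] = 77yz787878y9$8z79x8
  rot[7] = 7yz787878y9$8z79x87
  rot[8] = yz787878y9$8z79x877
  rot[9] = z787878y9$8z79x877y
  rot[10] = 787878y9$8z79x877yz
  rot[11] = 87878y9$8z79x877yz7
  rot[12] = 7878y9$8z79x877yz78
  rot[13] = 878y9$8z79x877yz787
  rot[14] = 78y9$8z79x877yz7878
  rot[15] = 8y9$8z79x877yz78787
  rot[16] = y9$8z79x877yz787878
  rot[17] = 9$8z79x877yz787878y
  rot[18] = $8z79x877yz787878y9
Sorted (with $ < everything):
  sorted[0] = $8z79x877yz787878y9  (last char: '9')
  sorted[1] = 77yz787878y9$8z79x8  (last char: '8')
  sorted[2] = 787878y9$8z79x877yz  (last char: 'z')
  sorted[3] = 7878y9$8z79x877yz78  (last char: '8')
  sorted[4] = 78y9$8z79x877yz7878  (last char: '8')
  sorted[5] = 79x877yz787878y9$8z  (last char: 'z')
  sorted[6] = 7yz787878y9$8z79x87  (last char: '7')
  sorted[7] = 877yz787878y9$8z79x  (last char: 'x')
  sorted[8] = 87878y9$8z79x877yz7  (last char: '7')
  sorted[9] = 878y9$8z79x877yz787  (last char: '7')
  sorted[10] = 8y9$8z79x877yz78787  (last char: '7')
  sorted[11] = 8z79x877yz787878y9$  (last char: '$')
  sorted[12] = 9$8z79x877yz787878y  (last char: 'y')
  sorted[13] = 9x877yz787878y9$8z7  (last char: '7')
  sorted[14] = x877yz787878y9$8z79  (last char: '9')
  sorted[15] = y9$8z79x877yz787878  (last char: '8')
  sorted[16] = yz787878y9$8z79x877  (last char: '7')
  sorted[17] = z787878y9$8z79x877y  (last char: 'y')
  sorted[18] = z79x877yz787878y9$8  (last char: '8')
Last column: 98z88z7x777$y7987y8
Original string S is at sorted index 11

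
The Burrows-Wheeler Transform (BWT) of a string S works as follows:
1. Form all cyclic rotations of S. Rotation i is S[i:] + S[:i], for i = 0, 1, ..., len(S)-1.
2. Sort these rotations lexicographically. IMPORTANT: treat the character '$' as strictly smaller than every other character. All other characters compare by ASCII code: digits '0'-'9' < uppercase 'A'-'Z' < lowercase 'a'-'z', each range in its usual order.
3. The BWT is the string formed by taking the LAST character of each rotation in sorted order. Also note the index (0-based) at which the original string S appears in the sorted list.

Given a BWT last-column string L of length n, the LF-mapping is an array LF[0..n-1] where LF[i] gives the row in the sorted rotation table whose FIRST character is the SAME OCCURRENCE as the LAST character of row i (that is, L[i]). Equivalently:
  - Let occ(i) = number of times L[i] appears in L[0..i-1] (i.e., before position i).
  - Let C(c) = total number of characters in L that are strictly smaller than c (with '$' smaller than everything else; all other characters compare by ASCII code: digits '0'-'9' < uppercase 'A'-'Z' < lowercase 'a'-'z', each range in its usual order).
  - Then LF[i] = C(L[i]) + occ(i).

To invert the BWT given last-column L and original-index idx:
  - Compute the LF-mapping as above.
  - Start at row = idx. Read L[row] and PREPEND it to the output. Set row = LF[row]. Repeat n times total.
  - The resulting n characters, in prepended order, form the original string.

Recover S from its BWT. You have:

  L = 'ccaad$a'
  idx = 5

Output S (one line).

Answer: caaadc$

Derivation:
LF mapping: 4 5 1 2 6 0 3
Walk LF starting at row 5, prepending L[row]:
  step 1: row=5, L[5]='$', prepend. Next row=LF[5]=0
  step 2: row=0, L[0]='c', prepend. Next row=LF[0]=4
  step 3: row=4, L[4]='d', prepend. Next row=LF[4]=6
  step 4: row=6, L[6]='a', prepend. Next row=LF[6]=3
  step 5: row=3, L[3]='a', prepend. Next row=LF[3]=2
  step 6: row=2, L[2]='a', prepend. Next row=LF[2]=1
  step 7: row=1, L[1]='c', prepend. Next row=LF[1]=5
Reversed output: caaadc$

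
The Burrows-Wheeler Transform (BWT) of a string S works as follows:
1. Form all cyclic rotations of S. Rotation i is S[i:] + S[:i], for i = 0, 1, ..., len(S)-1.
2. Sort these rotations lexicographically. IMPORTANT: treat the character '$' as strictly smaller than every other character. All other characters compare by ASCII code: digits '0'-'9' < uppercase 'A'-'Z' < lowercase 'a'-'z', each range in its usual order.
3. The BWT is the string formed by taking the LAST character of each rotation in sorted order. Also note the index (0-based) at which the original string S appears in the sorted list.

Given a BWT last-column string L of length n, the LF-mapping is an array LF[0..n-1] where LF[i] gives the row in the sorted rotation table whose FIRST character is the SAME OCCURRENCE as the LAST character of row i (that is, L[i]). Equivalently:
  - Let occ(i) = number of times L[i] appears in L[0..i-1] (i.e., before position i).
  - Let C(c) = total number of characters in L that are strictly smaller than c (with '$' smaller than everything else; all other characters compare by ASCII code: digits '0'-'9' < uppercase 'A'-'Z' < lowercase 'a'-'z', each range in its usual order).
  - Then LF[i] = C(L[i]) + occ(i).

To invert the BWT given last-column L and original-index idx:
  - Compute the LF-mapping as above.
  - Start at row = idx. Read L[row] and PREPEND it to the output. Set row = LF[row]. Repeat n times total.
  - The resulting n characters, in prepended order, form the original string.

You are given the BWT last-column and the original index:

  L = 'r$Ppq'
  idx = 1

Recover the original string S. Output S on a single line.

Answer: Ppqr$

Derivation:
LF mapping: 4 0 1 2 3
Walk LF starting at row 1, prepending L[row]:
  step 1: row=1, L[1]='$', prepend. Next row=LF[1]=0
  step 2: row=0, L[0]='r', prepend. Next row=LF[0]=4
  step 3: row=4, L[4]='q', prepend. Next row=LF[4]=3
  step 4: row=3, L[3]='p', prepend. Next row=LF[3]=2
  step 5: row=2, L[2]='P', prepend. Next row=LF[2]=1
Reversed output: Ppqr$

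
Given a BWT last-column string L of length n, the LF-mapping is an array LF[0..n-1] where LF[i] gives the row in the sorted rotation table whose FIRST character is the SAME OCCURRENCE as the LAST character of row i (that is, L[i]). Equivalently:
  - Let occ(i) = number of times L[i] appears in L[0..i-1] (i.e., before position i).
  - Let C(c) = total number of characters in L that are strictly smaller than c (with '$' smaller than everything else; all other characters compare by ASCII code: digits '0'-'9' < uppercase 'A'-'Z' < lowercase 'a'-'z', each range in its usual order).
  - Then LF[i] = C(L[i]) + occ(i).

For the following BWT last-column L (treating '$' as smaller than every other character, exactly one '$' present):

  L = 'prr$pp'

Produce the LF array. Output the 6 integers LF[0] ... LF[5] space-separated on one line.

Char counts: '$':1, 'p':3, 'r':2
C (first-col start): C('$')=0, C('p')=1, C('r')=4
L[0]='p': occ=0, LF[0]=C('p')+0=1+0=1
L[1]='r': occ=0, LF[1]=C('r')+0=4+0=4
L[2]='r': occ=1, LF[2]=C('r')+1=4+1=5
L[3]='$': occ=0, LF[3]=C('$')+0=0+0=0
L[4]='p': occ=1, LF[4]=C('p')+1=1+1=2
L[5]='p': occ=2, LF[5]=C('p')+2=1+2=3

Answer: 1 4 5 0 2 3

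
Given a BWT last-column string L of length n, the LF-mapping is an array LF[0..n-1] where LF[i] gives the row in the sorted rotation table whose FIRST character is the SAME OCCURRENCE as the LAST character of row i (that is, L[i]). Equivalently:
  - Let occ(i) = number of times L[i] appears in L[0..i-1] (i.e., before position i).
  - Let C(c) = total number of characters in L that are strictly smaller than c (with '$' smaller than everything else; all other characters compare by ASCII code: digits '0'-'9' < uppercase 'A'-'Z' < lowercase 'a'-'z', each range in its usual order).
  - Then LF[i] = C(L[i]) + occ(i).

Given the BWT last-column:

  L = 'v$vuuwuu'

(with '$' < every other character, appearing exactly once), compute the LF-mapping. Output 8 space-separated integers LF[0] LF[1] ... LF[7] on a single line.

Answer: 5 0 6 1 2 7 3 4

Derivation:
Char counts: '$':1, 'u':4, 'v':2, 'w':1
C (first-col start): C('$')=0, C('u')=1, C('v')=5, C('w')=7
L[0]='v': occ=0, LF[0]=C('v')+0=5+0=5
L[1]='$': occ=0, LF[1]=C('$')+0=0+0=0
L[2]='v': occ=1, LF[2]=C('v')+1=5+1=6
L[3]='u': occ=0, LF[3]=C('u')+0=1+0=1
L[4]='u': occ=1, LF[4]=C('u')+1=1+1=2
L[5]='w': occ=0, LF[5]=C('w')+0=7+0=7
L[6]='u': occ=2, LF[6]=C('u')+2=1+2=3
L[7]='u': occ=3, LF[7]=C('u')+3=1+3=4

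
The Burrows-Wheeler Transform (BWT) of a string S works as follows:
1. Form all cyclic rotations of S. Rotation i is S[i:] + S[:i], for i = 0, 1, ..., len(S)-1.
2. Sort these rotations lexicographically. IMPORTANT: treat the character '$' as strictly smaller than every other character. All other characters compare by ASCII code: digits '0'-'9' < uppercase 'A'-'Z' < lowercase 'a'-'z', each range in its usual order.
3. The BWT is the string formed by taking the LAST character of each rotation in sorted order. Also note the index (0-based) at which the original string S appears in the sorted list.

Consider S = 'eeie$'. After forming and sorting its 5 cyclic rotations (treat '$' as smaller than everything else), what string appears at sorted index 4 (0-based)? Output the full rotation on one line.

Answer: ie$ee

Derivation:
All 5 rotations (rotation i = S[i:]+S[:i]):
  rot[0] = eeie$
  rot[1] = eie$e
  rot[2] = ie$ee
  rot[3] = e$eei
  rot[4] = $eeie
Sorted (with $ < everything):
  sorted[0] = $eeie
  sorted[1] = e$eei
  sorted[2] = eeie$
  sorted[3] = eie$e
  sorted[4] = ie$ee
sorted[4] = ie$ee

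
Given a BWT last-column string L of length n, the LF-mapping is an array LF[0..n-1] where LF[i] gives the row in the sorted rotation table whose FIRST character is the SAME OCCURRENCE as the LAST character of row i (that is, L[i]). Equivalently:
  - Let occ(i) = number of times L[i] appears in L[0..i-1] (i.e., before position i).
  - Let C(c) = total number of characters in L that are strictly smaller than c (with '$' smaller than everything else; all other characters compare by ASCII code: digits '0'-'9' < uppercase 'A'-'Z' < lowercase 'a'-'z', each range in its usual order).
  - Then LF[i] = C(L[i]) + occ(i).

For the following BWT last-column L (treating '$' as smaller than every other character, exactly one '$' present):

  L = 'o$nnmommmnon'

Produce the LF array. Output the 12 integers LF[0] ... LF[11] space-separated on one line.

Answer: 9 0 5 6 1 10 2 3 4 7 11 8

Derivation:
Char counts: '$':1, 'm':4, 'n':4, 'o':3
C (first-col start): C('$')=0, C('m')=1, C('n')=5, C('o')=9
L[0]='o': occ=0, LF[0]=C('o')+0=9+0=9
L[1]='$': occ=0, LF[1]=C('$')+0=0+0=0
L[2]='n': occ=0, LF[2]=C('n')+0=5+0=5
L[3]='n': occ=1, LF[3]=C('n')+1=5+1=6
L[4]='m': occ=0, LF[4]=C('m')+0=1+0=1
L[5]='o': occ=1, LF[5]=C('o')+1=9+1=10
L[6]='m': occ=1, LF[6]=C('m')+1=1+1=2
L[7]='m': occ=2, LF[7]=C('m')+2=1+2=3
L[8]='m': occ=3, LF[8]=C('m')+3=1+3=4
L[9]='n': occ=2, LF[9]=C('n')+2=5+2=7
L[10]='o': occ=2, LF[10]=C('o')+2=9+2=11
L[11]='n': occ=3, LF[11]=C('n')+3=5+3=8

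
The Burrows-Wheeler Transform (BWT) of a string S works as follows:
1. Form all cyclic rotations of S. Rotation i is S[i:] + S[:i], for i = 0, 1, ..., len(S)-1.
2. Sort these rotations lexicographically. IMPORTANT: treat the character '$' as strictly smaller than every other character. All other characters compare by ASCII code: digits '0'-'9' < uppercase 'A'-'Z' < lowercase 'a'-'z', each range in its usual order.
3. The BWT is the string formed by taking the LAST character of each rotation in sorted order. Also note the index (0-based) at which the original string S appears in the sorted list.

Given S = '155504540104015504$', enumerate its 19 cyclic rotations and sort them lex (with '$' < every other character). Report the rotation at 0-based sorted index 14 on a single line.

All 19 rotations (rotation i = S[i:]+S[:i]):
  rot[0] = 155504540104015504$
  rot[1] = 55504540104015504$1
  rot[2] = 5504540104015504$15
  rot[3] = 504540104015504$155
  rot[4] = 04540104015504$1555
  rot[5] = 4540104015504$15550
  rot[6] = 540104015504$155504
  rot[7] = 40104015504$1555045
  rot[8] = 0104015504$15550454
  rot[9] = 104015504$155504540
  rot[10] = 04015504$1555045401
  rot[11] = 4015504$15550454010
  rot[12] = 015504$155504540104
  rot[13] = 15504$1555045401040
  rot[14] = 5504$15550454010401
  rot[15] = 504$155504540104015
  rot[16] = 04$1555045401040155
  rot[17] = 4$15550454010401550
  rot[18] = $155504540104015504
Sorted (with $ < everything):
  sorted[0] = $155504540104015504
  sorted[1] = 0104015504$15550454
  sorted[2] = 015504$155504540104
  sorted[3] = 04$1555045401040155
  sorted[4] = 04015504$1555045401
  sorted[5] = 04540104015504$1555
  sorted[6] = 104015504$155504540
  sorted[7] = 15504$1555045401040
  sorted[8] = 155504540104015504$
  sorted[9] = 4$15550454010401550
  sorted[10] = 40104015504$1555045
  sorted[11] = 4015504$15550454010
  sorted[12] = 4540104015504$15550
  sorted[13] = 504$155504540104015
  sorted[14] = 504540104015504$155
  sorted[15] = 540104015504$155504
  sorted[16] = 5504$15550454010401
  sorted[17] = 5504540104015504$15
  sorted[18] = 55504540104015504$1
sorted[14] = 504540104015504$155

Answer: 504540104015504$155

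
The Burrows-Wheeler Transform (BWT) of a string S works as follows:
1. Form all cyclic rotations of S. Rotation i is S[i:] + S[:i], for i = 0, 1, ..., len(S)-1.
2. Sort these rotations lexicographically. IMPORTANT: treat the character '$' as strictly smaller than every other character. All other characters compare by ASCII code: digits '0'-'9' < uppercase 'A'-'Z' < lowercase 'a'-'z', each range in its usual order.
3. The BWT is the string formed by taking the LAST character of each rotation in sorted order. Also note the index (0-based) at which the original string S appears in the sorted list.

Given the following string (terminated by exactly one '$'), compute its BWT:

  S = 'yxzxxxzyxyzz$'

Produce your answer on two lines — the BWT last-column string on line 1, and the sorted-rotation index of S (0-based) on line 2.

Answer: zzxyyxz$xzxxy
7

Derivation:
All 13 rotations (rotation i = S[i:]+S[:i]):
  rot[0] = yxzxxxzyxyzz$
  rot[1] = xzxxxzyxyzz$y
  rot[2] = zxxxzyxyzz$yx
  rot[3] = xxxzyxyzz$yxz
  rot[4] = xxzyxyzz$yxzx
  rot[5] = xzyxyzz$yxzxx
  rot[6] = zyxyzz$yxzxxx
  rot[7] = yxyzz$yxzxxxz
  rot[8] = xyzz$yxzxxxzy
  rot[9] = yzz$yxzxxxzyx
  rot[10] = zz$yxzxxxzyxy
  rot[11] = z$yxzxxxzyxyz
  rot[12] = $yxzxxxzyxyzz
Sorted (with $ < everything):
  sorted[0] = $yxzxxxzyxyzz  (last char: 'z')
  sorted[1] = xxxzyxyzz$yxz  (last char: 'z')
  sorted[2] = xxzyxyzz$yxzx  (last char: 'x')
  sorted[3] = xyzz$yxzxxxzy  (last char: 'y')
  sorted[4] = xzxxxzyxyzz$y  (last char: 'y')
  sorted[5] = xzyxyzz$yxzxx  (last char: 'x')
  sorted[6] = yxyzz$yxzxxxz  (last char: 'z')
  sorted[7] = yxzxxxzyxyzz$  (last char: '$')
  sorted[8] = yzz$yxzxxxzyx  (last char: 'x')
  sorted[9] = z$yxzxxxzyxyz  (last char: 'z')
  sorted[10] = zxxxzyxyzz$yx  (last char: 'x')
  sorted[11] = zyxyzz$yxzxxx  (last char: 'x')
  sorted[12] = zz$yxzxxxzyxy  (last char: 'y')
Last column: zzxyyxz$xzxxy
Original string S is at sorted index 7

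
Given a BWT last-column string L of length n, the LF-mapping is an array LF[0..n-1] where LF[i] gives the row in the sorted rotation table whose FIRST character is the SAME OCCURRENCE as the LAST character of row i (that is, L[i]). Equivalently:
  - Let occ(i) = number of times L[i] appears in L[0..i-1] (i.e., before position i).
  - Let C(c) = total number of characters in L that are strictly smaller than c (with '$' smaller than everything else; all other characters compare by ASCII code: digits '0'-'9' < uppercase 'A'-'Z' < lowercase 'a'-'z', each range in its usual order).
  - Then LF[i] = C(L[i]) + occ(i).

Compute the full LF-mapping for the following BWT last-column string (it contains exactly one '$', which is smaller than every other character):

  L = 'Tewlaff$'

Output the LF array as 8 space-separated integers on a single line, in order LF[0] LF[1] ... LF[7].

Char counts: '$':1, 'T':1, 'a':1, 'e':1, 'f':2, 'l':1, 'w':1
C (first-col start): C('$')=0, C('T')=1, C('a')=2, C('e')=3, C('f')=4, C('l')=6, C('w')=7
L[0]='T': occ=0, LF[0]=C('T')+0=1+0=1
L[1]='e': occ=0, LF[1]=C('e')+0=3+0=3
L[2]='w': occ=0, LF[2]=C('w')+0=7+0=7
L[3]='l': occ=0, LF[3]=C('l')+0=6+0=6
L[4]='a': occ=0, LF[4]=C('a')+0=2+0=2
L[5]='f': occ=0, LF[5]=C('f')+0=4+0=4
L[6]='f': occ=1, LF[6]=C('f')+1=4+1=5
L[7]='$': occ=0, LF[7]=C('$')+0=0+0=0

Answer: 1 3 7 6 2 4 5 0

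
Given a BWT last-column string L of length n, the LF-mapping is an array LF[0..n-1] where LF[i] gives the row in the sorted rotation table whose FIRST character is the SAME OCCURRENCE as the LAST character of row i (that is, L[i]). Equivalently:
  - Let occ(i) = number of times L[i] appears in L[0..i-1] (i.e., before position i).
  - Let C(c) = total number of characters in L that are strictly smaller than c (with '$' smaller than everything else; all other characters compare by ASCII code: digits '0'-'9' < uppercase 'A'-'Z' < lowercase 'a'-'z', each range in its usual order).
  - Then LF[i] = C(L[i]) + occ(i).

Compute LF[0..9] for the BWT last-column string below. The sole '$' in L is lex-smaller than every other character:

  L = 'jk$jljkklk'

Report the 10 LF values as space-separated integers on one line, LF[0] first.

Char counts: '$':1, 'j':3, 'k':4, 'l':2
C (first-col start): C('$')=0, C('j')=1, C('k')=4, C('l')=8
L[0]='j': occ=0, LF[0]=C('j')+0=1+0=1
L[1]='k': occ=0, LF[1]=C('k')+0=4+0=4
L[2]='$': occ=0, LF[2]=C('$')+0=0+0=0
L[3]='j': occ=1, LF[3]=C('j')+1=1+1=2
L[4]='l': occ=0, LF[4]=C('l')+0=8+0=8
L[5]='j': occ=2, LF[5]=C('j')+2=1+2=3
L[6]='k': occ=1, LF[6]=C('k')+1=4+1=5
L[7]='k': occ=2, LF[7]=C('k')+2=4+2=6
L[8]='l': occ=1, LF[8]=C('l')+1=8+1=9
L[9]='k': occ=3, LF[9]=C('k')+3=4+3=7

Answer: 1 4 0 2 8 3 5 6 9 7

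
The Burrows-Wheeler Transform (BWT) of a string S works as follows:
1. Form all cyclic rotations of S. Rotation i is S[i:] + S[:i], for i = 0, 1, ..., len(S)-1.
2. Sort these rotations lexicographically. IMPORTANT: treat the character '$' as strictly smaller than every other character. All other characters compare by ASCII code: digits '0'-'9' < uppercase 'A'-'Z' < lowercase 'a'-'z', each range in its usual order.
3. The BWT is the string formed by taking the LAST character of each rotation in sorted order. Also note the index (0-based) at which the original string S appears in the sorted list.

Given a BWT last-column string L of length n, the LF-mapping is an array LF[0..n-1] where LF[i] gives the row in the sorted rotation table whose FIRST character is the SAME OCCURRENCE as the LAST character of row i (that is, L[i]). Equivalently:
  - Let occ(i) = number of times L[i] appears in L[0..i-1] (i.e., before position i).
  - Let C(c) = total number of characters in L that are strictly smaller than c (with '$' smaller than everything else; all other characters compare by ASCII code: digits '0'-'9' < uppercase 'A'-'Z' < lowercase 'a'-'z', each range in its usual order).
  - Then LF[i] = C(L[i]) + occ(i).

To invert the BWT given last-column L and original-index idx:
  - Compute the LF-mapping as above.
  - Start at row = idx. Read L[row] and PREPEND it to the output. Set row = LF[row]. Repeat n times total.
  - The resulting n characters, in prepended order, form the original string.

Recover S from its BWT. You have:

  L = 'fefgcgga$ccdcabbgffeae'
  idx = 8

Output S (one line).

Answer: cdeaccegbfaegffgagcbf$

Derivation:
LF mapping: 14 11 15 18 6 19 20 1 0 7 8 10 9 2 4 5 21 16 17 12 3 13
Walk LF starting at row 8, prepending L[row]:
  step 1: row=8, L[8]='$', prepend. Next row=LF[8]=0
  step 2: row=0, L[0]='f', prepend. Next row=LF[0]=14
  step 3: row=14, L[14]='b', prepend. Next row=LF[14]=4
  step 4: row=4, L[4]='c', prepend. Next row=LF[4]=6
  step 5: row=6, L[6]='g', prepend. Next row=LF[6]=20
  step 6: row=20, L[20]='a', prepend. Next row=LF[20]=3
  step 7: row=3, L[3]='g', prepend. Next row=LF[3]=18
  step 8: row=18, L[18]='f', prepend. Next row=LF[18]=17
  step 9: row=17, L[17]='f', prepend. Next row=LF[17]=16
  step 10: row=16, L[16]='g', prepend. Next row=LF[16]=21
  step 11: row=21, L[21]='e', prepend. Next row=LF[21]=13
  step 12: row=13, L[13]='a', prepend. Next row=LF[13]=2
  step 13: row=2, L[2]='f', prepend. Next row=LF[2]=15
  step 14: row=15, L[15]='b', prepend. Next row=LF[15]=5
  step 15: row=5, L[5]='g', prepend. Next row=LF[5]=19
  step 16: row=19, L[19]='e', prepend. Next row=LF[19]=12
  step 17: row=12, L[12]='c', prepend. Next row=LF[12]=9
  step 18: row=9, L[9]='c', prepend. Next row=LF[9]=7
  step 19: row=7, L[7]='a', prepend. Next row=LF[7]=1
  step 20: row=1, L[1]='e', prepend. Next row=LF[1]=11
  step 21: row=11, L[11]='d', prepend. Next row=LF[11]=10
  step 22: row=10, L[10]='c', prepend. Next row=LF[10]=8
Reversed output: cdeaccegbfaegffgagcbf$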